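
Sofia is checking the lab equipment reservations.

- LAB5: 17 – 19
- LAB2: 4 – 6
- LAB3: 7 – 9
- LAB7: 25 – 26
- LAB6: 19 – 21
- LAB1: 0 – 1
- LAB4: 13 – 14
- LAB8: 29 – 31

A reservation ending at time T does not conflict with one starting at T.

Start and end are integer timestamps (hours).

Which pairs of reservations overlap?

none

Check each pair: they overlap iff neither finishes before the other starts.
Sorted by start: LAB1, LAB2, LAB3, LAB4, LAB5, LAB6, LAB7, LAB8.
LAB2 starts after LAB1 ends — done with LAB1.
LAB3 starts after LAB2 ends — done with LAB2.
LAB4 starts after LAB3 ends — done with LAB3.
LAB5 starts after LAB4 ends — done with LAB4.
LAB6 starts exactly when LAB5 ends (back-to-back, no overlap) — done with LAB5.
LAB7 starts after LAB6 ends — done with LAB6.
LAB8 starts after LAB7 ends.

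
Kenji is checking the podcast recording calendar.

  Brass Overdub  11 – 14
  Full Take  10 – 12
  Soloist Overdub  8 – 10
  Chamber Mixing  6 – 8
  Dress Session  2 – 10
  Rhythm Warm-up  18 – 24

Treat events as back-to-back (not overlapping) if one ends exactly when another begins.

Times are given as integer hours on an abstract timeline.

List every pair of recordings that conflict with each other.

Brass Overdub & Full Take, Chamber Mixing & Dress Session, Dress Session & Soloist Overdub

Check each pair: they overlap iff neither finishes before the other starts.
Sorted by start: Dress Session, Chamber Mixing, Soloist Overdub, Full Take, Brass Overdub, Rhythm Warm-up.
Chamber Mixing starts before Dress Session ends → Dress Session and Chamber Mixing overlap.
Soloist Overdub starts before Dress Session ends → Dress Session and Soloist Overdub overlap.
Full Take starts exactly when Dress Session ends (back-to-back, no overlap), so nothing later overlaps Dress Session either.
Soloist Overdub starts exactly when Chamber Mixing ends (back-to-back, no overlap), so nothing later overlaps Chamber Mixing either.
Full Take starts exactly when Soloist Overdub ends (back-to-back, no overlap), so nothing later overlaps Soloist Overdub either.
Brass Overdub starts before Full Take ends → Full Take and Brass Overdub overlap.
Rhythm Warm-up starts after Full Take ends.
Rhythm Warm-up starts after Brass Overdub ends.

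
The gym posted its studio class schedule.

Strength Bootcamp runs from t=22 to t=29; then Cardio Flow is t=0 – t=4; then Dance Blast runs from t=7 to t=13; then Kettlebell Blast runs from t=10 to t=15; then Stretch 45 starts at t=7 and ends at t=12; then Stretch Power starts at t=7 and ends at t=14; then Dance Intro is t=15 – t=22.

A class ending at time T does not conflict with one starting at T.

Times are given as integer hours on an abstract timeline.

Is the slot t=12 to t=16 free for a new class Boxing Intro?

Cardio Flow: ends t=4 at or before Boxing Intro starts t=12 → clear.
Stretch 45: ends t=12 at or before Boxing Intro starts t=12 → clear.
Stretch Power: starts t=7 before Boxing Intro ends t=16, and ends t=14 after Boxing Intro starts t=12 → overlap.
Dance Blast: starts t=7 before Boxing Intro ends t=16, and ends t=13 after Boxing Intro starts t=12 → overlap.
Kettlebell Blast: starts t=10 before Boxing Intro ends t=16, and ends t=15 after Boxing Intro starts t=12 → overlap.
Dance Intro: starts t=15 before Boxing Intro ends t=16, and ends t=22 after Boxing Intro starts t=12 → overlap.
Strength Bootcamp: starts t=22 at or after Boxing Intro ends t=16 → clear.
Boxing Intro overlaps Stretch Power, Dance Blast, Kettlebell Blast, Dance Intro.

No — it overlaps Dance Blast, Dance Intro, Kettlebell Blast, Stretch Power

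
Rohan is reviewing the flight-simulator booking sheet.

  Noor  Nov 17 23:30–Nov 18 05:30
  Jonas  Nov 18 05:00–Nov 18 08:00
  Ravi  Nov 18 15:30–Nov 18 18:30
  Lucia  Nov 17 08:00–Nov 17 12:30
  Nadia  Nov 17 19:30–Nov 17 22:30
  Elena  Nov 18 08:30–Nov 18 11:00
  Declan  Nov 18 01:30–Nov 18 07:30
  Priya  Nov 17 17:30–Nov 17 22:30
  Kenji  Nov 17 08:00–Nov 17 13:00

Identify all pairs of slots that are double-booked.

Sorted by start: Lucia, Kenji, Priya, Nadia, Noor, Declan, Jonas, Elena, Ravi.
Kenji starts before Lucia ends → Lucia and Kenji overlap.
Priya starts after Lucia ends, so Lucia has no further overlaps.
Priya starts after Kenji ends, so Kenji has no further overlaps.
Nadia starts before Priya ends → Priya and Nadia overlap.
Noor starts after Priya ends, so Priya has no further overlaps.
Noor starts after Nadia ends, so Nadia has no further overlaps.
Declan starts before Noor ends → Noor and Declan overlap.
Jonas starts before Noor ends → Noor and Jonas overlap.
Elena starts after Noor ends, so Noor has no further overlaps.
Jonas starts before Declan ends → Declan and Jonas overlap.
Elena starts after Declan ends, so Declan has no further overlaps.
Elena starts after Jonas ends, so Jonas has no further overlaps.
Ravi starts after Elena ends.

Declan & Jonas, Declan & Noor, Jonas & Noor, Kenji & Lucia, Nadia & Priya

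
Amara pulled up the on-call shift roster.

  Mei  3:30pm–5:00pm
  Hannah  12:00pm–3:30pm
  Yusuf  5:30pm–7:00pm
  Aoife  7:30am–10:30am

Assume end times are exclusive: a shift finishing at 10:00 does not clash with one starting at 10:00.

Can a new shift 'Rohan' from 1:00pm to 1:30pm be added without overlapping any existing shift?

Aoife: ends 10:30am at or before Rohan starts 1:00pm → clear.
Hannah: starts 12:00pm before Rohan ends 1:30pm, and ends 3:30pm after Rohan starts 1:00pm → overlap.
Mei: starts 3:30pm at or after Rohan ends 1:30pm → clear.
Yusuf: starts 5:30pm at or after Rohan ends 1:30pm → clear.
Rohan overlaps Hannah.

No — it overlaps Hannah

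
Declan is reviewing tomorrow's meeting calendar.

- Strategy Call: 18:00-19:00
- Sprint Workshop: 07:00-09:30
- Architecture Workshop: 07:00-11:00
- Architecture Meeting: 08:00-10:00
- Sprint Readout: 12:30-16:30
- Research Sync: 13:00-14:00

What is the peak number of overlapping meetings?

3

Sweep the timeline, counting +1 at each start and −1 at each end (ends before starts at a tie):
07:00 start Architecture Workshop → 1
07:00 start Sprint Workshop → 2
08:00 start Architecture Meeting → 3
09:30 end Sprint Workshop → 2
10:00 end Architecture Meeting → 1
11:00 end Architecture Workshop → 0
12:30 start Sprint Readout → 1
13:00 start Research Sync → 2
14:00 end Research Sync → 1
16:30 end Sprint Readout → 0
18:00 start Strategy Call → 1
19:00 end Strategy Call → 0
Peak is 3, at 08:00 (Architecture Meeting, Architecture Workshop, Sprint Workshop).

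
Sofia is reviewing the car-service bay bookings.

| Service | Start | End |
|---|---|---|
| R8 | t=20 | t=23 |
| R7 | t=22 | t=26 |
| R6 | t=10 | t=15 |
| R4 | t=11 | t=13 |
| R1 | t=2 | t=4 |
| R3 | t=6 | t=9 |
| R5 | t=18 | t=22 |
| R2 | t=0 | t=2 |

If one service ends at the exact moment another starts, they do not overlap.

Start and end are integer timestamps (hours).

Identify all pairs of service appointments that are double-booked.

Sorted by start: R2, R1, R3, R6, R4, R5, R8, R7.
R1 starts exactly when R2 ends (back-to-back, no overlap), so R2 has no further overlaps.
R3 starts after R1 ends, so R1 has no further overlaps.
R6 starts after R3 ends, so R3 has no further overlaps.
R4 starts before R6 ends → R6 and R4 overlap.
R5 starts after R6 ends, so R6 has no further overlaps.
R5 starts after R4 ends, so R4 has no further overlaps.
R8 starts before R5 ends → R5 and R8 overlap.
R7 starts exactly when R5 ends (back-to-back, no overlap).
R7 starts before R8 ends → R8 and R7 overlap.

R4 & R6, R5 & R8, R7 & R8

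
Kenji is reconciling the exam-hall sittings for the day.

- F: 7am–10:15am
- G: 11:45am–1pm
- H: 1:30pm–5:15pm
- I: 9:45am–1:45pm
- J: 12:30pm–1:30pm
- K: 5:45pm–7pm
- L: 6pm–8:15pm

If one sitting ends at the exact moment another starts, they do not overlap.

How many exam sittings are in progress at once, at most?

Walk through starts and ends in time order (an end at T is processed before a start at T):
7am start F → 1
9:45am start I → 2
10:15am end F → 1
11:45am start G → 2
12:30pm start J → 3
1pm end G → 2
1:30pm end J → 1
1:30pm start H → 2
1:45pm end I → 1
5:15pm end H → 0
5:45pm start K → 1
6pm start L → 2
7pm end K → 1
8:15pm end L → 0
Peak is 3, at 12:30pm (G, I, J).

3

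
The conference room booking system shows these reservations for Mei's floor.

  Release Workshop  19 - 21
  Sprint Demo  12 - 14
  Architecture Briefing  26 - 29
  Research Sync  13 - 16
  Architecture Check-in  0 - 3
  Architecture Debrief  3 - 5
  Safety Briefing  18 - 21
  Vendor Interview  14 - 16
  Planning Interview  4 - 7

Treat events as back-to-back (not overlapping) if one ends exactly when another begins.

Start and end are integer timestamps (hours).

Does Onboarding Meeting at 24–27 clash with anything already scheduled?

Architecture Check-in: ends 3 at or before Onboarding Meeting starts 24 → clear.
Architecture Debrief: ends 5 at or before Onboarding Meeting starts 24 → clear.
Planning Interview: ends 7 at or before Onboarding Meeting starts 24 → clear.
Sprint Demo: ends 14 at or before Onboarding Meeting starts 24 → clear.
Research Sync: ends 16 at or before Onboarding Meeting starts 24 → clear.
Vendor Interview: ends 16 at or before Onboarding Meeting starts 24 → clear.
Safety Briefing: ends 21 at or before Onboarding Meeting starts 24 → clear.
Release Workshop: ends 21 at or before Onboarding Meeting starts 24 → clear.
Architecture Briefing: starts 26 before Onboarding Meeting ends 27, and ends 29 after Onboarding Meeting starts 24 → overlap.
Onboarding Meeting overlaps Architecture Briefing.

Yes — it overlaps Architecture Briefing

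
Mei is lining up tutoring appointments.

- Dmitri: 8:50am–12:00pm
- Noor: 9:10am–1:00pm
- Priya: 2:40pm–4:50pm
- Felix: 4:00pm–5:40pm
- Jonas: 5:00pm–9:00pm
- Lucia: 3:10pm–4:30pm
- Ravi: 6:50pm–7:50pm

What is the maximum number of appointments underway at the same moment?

Sweep the timeline, counting +1 at each start and −1 at each end (ends before starts at a tie):
8:50am start Dmitri → 1
9:10am start Noor → 2
12:00pm end Dmitri → 1
1:00pm end Noor → 0
2:40pm start Priya → 1
3:10pm start Lucia → 2
4:00pm start Felix → 3
4:30pm end Lucia → 2
4:50pm end Priya → 1
5:00pm start Jonas → 2
5:40pm end Felix → 1
6:50pm start Ravi → 2
7:50pm end Ravi → 1
9:00pm end Jonas → 0
Peak is 3, at 4:00pm (Felix, Lucia, Priya).

3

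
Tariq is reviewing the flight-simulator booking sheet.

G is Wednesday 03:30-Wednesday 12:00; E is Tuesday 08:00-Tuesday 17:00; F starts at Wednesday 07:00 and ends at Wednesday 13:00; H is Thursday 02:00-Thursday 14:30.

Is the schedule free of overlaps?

No

Sorted by start: E, G, F, H.
G starts after E ends; E is clear from here.
F starts before G ends → G and F overlap.
That's a conflict, so the schedule is not conflict-free.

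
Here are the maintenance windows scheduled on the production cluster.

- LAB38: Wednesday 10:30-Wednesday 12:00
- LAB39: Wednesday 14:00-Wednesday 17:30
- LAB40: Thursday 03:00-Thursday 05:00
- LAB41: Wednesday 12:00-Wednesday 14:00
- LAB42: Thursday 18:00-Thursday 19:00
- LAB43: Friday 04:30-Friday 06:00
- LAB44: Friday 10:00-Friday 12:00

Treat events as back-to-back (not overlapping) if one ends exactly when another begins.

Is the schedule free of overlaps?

Yes

Sorted by start: LAB38, LAB41, LAB39, LAB40, LAB42, LAB43, LAB44.
LAB41 starts exactly when LAB38 ends (back-to-back, no overlap); LAB38 is clear from here.
LAB39 starts exactly when LAB41 ends (back-to-back, no overlap); LAB41 is clear from here.
LAB40 starts after LAB39 ends; LAB39 is clear from here.
LAB42 starts after LAB40 ends; LAB40 is clear from here.
LAB43 starts after LAB42 ends; LAB42 is clear from here.
LAB44 starts after LAB43 ends.
Every pair is clear; the schedule has no overlaps.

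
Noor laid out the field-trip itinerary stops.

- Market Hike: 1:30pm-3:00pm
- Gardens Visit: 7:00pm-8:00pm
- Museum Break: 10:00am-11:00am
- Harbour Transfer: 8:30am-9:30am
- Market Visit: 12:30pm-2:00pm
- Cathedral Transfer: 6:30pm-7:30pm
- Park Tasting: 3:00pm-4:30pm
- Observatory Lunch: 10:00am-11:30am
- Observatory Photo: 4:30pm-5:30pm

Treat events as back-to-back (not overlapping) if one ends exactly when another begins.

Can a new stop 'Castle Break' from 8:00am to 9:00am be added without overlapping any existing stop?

No — it overlaps Harbour Transfer

Harbour Transfer: starts 8:30am before Castle Break ends 9:00am, and ends 9:30am after Castle Break starts 8:00am → overlap.
Museum Break: starts 10:00am at or after Castle Break ends 9:00am → clear.
Observatory Lunch: starts 10:00am at or after Castle Break ends 9:00am → clear.
Market Visit: starts 12:30pm at or after Castle Break ends 9:00am → clear.
Market Hike: starts 1:30pm at or after Castle Break ends 9:00am → clear.
Park Tasting: starts 3:00pm at or after Castle Break ends 9:00am → clear.
Observatory Photo: starts 4:30pm at or after Castle Break ends 9:00am → clear.
Cathedral Transfer: starts 6:30pm at or after Castle Break ends 9:00am → clear.
Gardens Visit: starts 7:00pm at or after Castle Break ends 9:00am → clear.
Castle Break overlaps Harbour Transfer.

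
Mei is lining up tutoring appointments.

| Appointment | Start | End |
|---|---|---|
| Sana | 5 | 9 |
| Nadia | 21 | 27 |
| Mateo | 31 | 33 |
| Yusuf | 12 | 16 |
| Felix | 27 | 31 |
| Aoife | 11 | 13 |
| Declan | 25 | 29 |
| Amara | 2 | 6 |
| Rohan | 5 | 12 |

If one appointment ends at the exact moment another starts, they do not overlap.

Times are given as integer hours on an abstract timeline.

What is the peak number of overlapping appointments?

3

Sort all start/end points and keep a running count:
2 start Amara → 1
5 start Rohan → 2
5 start Sana → 3
6 end Amara → 2
9 end Sana → 1
11 start Aoife → 2
12 end Rohan → 1
12 start Yusuf → 2
13 end Aoife → 1
16 end Yusuf → 0
21 start Nadia → 1
25 start Declan → 2
27 end Nadia → 1
27 start Felix → 2
29 end Declan → 1
31 end Felix → 0
31 start Mateo → 1
33 end Mateo → 0
Peak is 3, at 5 (Amara, Rohan, Sana).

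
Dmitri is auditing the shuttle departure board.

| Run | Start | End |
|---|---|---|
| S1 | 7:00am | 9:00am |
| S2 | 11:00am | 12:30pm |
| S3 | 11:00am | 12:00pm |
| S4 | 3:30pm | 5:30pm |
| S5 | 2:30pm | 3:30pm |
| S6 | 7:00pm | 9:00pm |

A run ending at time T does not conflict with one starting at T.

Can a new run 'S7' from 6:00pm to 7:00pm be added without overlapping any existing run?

S1: ends 9:00am at or before S7 starts 6:00pm → clear.
S2: ends 12:30pm at or before S7 starts 6:00pm → clear.
S3: ends 12:00pm at or before S7 starts 6:00pm → clear.
S5: ends 3:30pm at or before S7 starts 6:00pm → clear.
S4: ends 5:30pm at or before S7 starts 6:00pm → clear.
S6: starts 7:00pm at or after S7 ends 7:00pm → clear.

Yes — the slot is free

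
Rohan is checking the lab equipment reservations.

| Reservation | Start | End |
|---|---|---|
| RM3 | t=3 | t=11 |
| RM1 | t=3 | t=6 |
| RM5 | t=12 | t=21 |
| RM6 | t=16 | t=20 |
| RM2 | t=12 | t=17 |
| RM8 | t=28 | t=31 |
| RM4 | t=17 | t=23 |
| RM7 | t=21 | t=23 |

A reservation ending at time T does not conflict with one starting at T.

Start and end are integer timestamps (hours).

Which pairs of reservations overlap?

RM1 & RM3, RM2 & RM5, RM2 & RM6, RM4 & RM5, RM4 & RM6, RM4 & RM7, RM5 & RM6

Sorted by start: RM1, RM3, RM2, RM5, RM6, RM4, RM7, RM8.
RM3 starts before RM1 ends → RM1 and RM3 overlap.
RM2 starts after RM1 ends, so nothing later overlaps RM1 either.
RM2 starts after RM3 ends, so nothing later overlaps RM3 either.
RM5 starts before RM2 ends → RM2 and RM5 overlap.
RM6 starts before RM2 ends → RM2 and RM6 overlap.
RM4 starts exactly when RM2 ends (back-to-back, no overlap), so nothing later overlaps RM2 either.
RM6 starts before RM5 ends → RM5 and RM6 overlap.
RM4 starts before RM5 ends → RM5 and RM4 overlap.
RM7 starts exactly when RM5 ends (back-to-back, no overlap), so nothing later overlaps RM5 either.
RM4 starts before RM6 ends → RM6 and RM4 overlap.
RM7 starts after RM6 ends, so nothing later overlaps RM6 either.
RM7 starts before RM4 ends → RM4 and RM7 overlap.
RM8 starts after RM4 ends.
RM8 starts after RM7 ends.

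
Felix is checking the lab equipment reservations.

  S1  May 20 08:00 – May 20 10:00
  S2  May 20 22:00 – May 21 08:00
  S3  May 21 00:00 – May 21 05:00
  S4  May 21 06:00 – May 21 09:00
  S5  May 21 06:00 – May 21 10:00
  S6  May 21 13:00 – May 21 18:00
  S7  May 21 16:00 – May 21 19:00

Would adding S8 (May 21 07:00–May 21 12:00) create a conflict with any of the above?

Yes — it overlaps S2, S4, S5

S1: ends May 20 10:00 at or before S8 starts May 21 07:00 → clear.
S2: starts May 20 22:00 before S8 ends May 21 12:00, and ends May 21 08:00 after S8 starts May 21 07:00 → overlap.
S3: ends May 21 05:00 at or before S8 starts May 21 07:00 → clear.
S4: starts May 21 06:00 before S8 ends May 21 12:00, and ends May 21 09:00 after S8 starts May 21 07:00 → overlap.
S5: starts May 21 06:00 before S8 ends May 21 12:00, and ends May 21 10:00 after S8 starts May 21 07:00 → overlap.
S6: starts May 21 13:00 at or after S8 ends May 21 12:00 → clear.
S7: starts May 21 16:00 at or after S8 ends May 21 12:00 → clear.
S8 overlaps S2, S4, S5.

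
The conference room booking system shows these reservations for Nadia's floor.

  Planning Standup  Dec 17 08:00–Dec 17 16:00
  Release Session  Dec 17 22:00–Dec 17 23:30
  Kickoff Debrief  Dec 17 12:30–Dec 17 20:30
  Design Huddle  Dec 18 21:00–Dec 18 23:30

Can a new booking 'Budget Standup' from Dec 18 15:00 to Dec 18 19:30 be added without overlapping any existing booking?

Yes — the slot is free

Planning Standup: ends Dec 17 16:00 at or before Budget Standup starts Dec 18 15:00 → clear.
Kickoff Debrief: ends Dec 17 20:30 at or before Budget Standup starts Dec 18 15:00 → clear.
Release Session: ends Dec 17 23:30 at or before Budget Standup starts Dec 18 15:00 → clear.
Design Huddle: starts Dec 18 21:00 at or after Budget Standup ends Dec 18 19:30 → clear.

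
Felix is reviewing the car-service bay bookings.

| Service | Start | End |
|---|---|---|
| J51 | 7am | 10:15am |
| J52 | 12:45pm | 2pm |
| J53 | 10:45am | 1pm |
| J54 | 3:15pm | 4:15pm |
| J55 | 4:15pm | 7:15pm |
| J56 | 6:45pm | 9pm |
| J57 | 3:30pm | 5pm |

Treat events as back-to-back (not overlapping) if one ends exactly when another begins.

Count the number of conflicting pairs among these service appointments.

4

Two intervals overlap when each starts before the other ends.
Sorted by start: J51, J53, J52, J54, J57, J55, J56.
J53 starts after J51 ends, so nothing later overlaps J51 either.
J52 starts before J53 ends → J53 and J52 overlap.
J54 starts after J53 ends, so nothing later overlaps J53 either.
J54 starts after J52 ends, so nothing later overlaps J52 either.
J57 starts before J54 ends → J54 and J57 overlap.
J55 starts exactly when J54 ends (back-to-back, no overlap), so nothing later overlaps J54 either.
J55 starts before J57 ends → J57 and J55 overlap.
J56 starts after J57 ends.
J56 starts before J55 ends → J55 and J56 overlap.
Overlapping pairs: J52 & J53, J54 & J57, J55 & J56, J55 & J57 — 4 in total.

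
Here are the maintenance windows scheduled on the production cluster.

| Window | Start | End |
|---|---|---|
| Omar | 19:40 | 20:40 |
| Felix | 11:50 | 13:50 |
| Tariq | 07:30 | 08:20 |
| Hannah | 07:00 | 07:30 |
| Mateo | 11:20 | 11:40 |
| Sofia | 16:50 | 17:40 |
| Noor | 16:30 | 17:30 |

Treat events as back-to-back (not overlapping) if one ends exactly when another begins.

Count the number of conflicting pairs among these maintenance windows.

1

Sorted by start: Hannah, Tariq, Mateo, Felix, Noor, Sofia, Omar.
Tariq starts exactly when Hannah ends (back-to-back, no overlap) — done with Hannah.
Mateo starts after Tariq ends — done with Tariq.
Felix starts after Mateo ends — done with Mateo.
Noor starts after Felix ends — done with Felix.
Sofia starts before Noor ends → Noor and Sofia overlap.
Omar starts after Noor ends.
Omar starts after Sofia ends.
Overlapping pairs: Noor & Sofia — 1 in total.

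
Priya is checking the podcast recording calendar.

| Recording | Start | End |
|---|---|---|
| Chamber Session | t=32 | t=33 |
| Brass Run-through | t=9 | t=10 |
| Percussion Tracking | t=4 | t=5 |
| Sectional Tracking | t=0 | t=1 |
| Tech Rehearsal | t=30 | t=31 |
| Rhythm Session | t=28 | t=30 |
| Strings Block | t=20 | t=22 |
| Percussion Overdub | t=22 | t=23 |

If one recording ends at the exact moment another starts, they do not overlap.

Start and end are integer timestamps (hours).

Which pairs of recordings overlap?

no overlapping pairs

Sorted by start: Sectional Tracking, Percussion Tracking, Brass Run-through, Strings Block, Percussion Overdub, Rhythm Session, Tech Rehearsal, Chamber Session.
Percussion Tracking starts after Sectional Tracking ends, so nothing later overlaps Sectional Tracking either.
Brass Run-through starts after Percussion Tracking ends, so nothing later overlaps Percussion Tracking either.
Strings Block starts after Brass Run-through ends, so nothing later overlaps Brass Run-through either.
Percussion Overdub starts exactly when Strings Block ends (back-to-back, no overlap), so nothing later overlaps Strings Block either.
Rhythm Session starts after Percussion Overdub ends, so nothing later overlaps Percussion Overdub either.
Tech Rehearsal starts exactly when Rhythm Session ends (back-to-back, no overlap), so nothing later overlaps Rhythm Session either.
Chamber Session starts after Tech Rehearsal ends.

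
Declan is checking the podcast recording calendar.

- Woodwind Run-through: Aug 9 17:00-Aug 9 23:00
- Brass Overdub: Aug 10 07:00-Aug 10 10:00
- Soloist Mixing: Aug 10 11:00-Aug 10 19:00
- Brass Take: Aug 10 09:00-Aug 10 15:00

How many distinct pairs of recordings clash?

Sorted by start: Woodwind Run-through, Brass Overdub, Brass Take, Soloist Mixing.
Brass Overdub starts after Woodwind Run-through ends; Woodwind Run-through is clear from here.
Brass Take starts before Brass Overdub ends → Brass Overdub and Brass Take overlap.
Soloist Mixing starts after Brass Overdub ends.
Soloist Mixing starts before Brass Take ends → Brass Take and Soloist Mixing overlap.
Overlapping pairs: Brass Overdub & Brass Take, Brass Take & Soloist Mixing — 2 in total.

2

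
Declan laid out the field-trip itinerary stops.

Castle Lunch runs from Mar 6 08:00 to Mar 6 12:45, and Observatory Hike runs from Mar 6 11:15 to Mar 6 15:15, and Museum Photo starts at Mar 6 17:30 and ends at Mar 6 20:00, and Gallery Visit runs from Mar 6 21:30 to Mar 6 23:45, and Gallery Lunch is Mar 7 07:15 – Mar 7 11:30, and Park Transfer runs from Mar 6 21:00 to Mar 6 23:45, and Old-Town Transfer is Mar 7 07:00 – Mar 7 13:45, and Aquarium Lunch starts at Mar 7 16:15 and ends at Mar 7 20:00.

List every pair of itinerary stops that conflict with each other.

Check each pair: they overlap iff neither finishes before the other starts.
Sorted by start: Castle Lunch, Observatory Hike, Museum Photo, Park Transfer, Gallery Visit, Old-Town Transfer, Gallery Lunch, Aquarium Lunch.
Observatory Hike starts before Castle Lunch ends → Castle Lunch and Observatory Hike overlap.
Museum Photo starts after Castle Lunch ends; Castle Lunch is clear from here.
Museum Photo starts after Observatory Hike ends; Observatory Hike is clear from here.
Park Transfer starts after Museum Photo ends; Museum Photo is clear from here.
Gallery Visit starts before Park Transfer ends → Park Transfer and Gallery Visit overlap.
Old-Town Transfer starts after Park Transfer ends; Park Transfer is clear from here.
Old-Town Transfer starts after Gallery Visit ends; Gallery Visit is clear from here.
Gallery Lunch starts before Old-Town Transfer ends → Old-Town Transfer and Gallery Lunch overlap.
Aquarium Lunch starts after Old-Town Transfer ends.
Aquarium Lunch starts after Gallery Lunch ends.

Castle Lunch & Observatory Hike, Gallery Lunch & Old-Town Transfer, Gallery Visit & Park Transfer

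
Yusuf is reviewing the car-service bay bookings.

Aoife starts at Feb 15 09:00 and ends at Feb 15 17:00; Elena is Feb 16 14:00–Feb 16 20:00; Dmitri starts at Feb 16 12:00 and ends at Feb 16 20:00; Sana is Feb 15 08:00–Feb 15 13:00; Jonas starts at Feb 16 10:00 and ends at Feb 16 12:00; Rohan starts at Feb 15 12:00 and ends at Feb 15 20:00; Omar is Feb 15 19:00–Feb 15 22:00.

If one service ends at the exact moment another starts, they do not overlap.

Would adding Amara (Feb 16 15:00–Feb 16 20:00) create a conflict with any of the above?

Sana: ends Feb 15 13:00 at or before Amara starts Feb 16 15:00 → clear.
Aoife: ends Feb 15 17:00 at or before Amara starts Feb 16 15:00 → clear.
Rohan: ends Feb 15 20:00 at or before Amara starts Feb 16 15:00 → clear.
Omar: ends Feb 15 22:00 at or before Amara starts Feb 16 15:00 → clear.
Jonas: ends Feb 16 12:00 at or before Amara starts Feb 16 15:00 → clear.
Dmitri: starts Feb 16 12:00 before Amara ends Feb 16 20:00, and ends Feb 16 20:00 after Amara starts Feb 16 15:00 → overlap.
Elena: starts Feb 16 14:00 before Amara ends Feb 16 20:00, and ends Feb 16 20:00 after Amara starts Feb 16 15:00 → overlap.
Amara overlaps Elena, Dmitri.

Yes — it overlaps Dmitri, Elena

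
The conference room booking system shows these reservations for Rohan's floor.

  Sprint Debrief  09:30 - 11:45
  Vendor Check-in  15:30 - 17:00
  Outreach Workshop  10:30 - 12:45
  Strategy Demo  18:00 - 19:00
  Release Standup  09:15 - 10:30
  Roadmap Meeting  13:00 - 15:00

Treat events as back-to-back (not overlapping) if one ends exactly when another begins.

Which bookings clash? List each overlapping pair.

Outreach Workshop & Sprint Debrief, Release Standup & Sprint Debrief

Sorted by start: Release Standup, Sprint Debrief, Outreach Workshop, Roadmap Meeting, Vendor Check-in, Strategy Demo.
Sprint Debrief starts before Release Standup ends → Release Standup and Sprint Debrief overlap.
Outreach Workshop starts exactly when Release Standup ends (back-to-back, no overlap); Release Standup is clear from here.
Outreach Workshop starts before Sprint Debrief ends → Sprint Debrief and Outreach Workshop overlap.
Roadmap Meeting starts after Sprint Debrief ends; Sprint Debrief is clear from here.
Roadmap Meeting starts after Outreach Workshop ends; Outreach Workshop is clear from here.
Vendor Check-in starts after Roadmap Meeting ends; Roadmap Meeting is clear from here.
Strategy Demo starts after Vendor Check-in ends.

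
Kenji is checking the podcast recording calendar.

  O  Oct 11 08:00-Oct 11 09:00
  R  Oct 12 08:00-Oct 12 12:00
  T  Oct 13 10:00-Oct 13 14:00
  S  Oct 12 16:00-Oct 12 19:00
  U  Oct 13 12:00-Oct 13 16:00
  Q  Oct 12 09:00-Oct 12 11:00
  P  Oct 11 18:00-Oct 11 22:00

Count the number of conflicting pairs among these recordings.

Sorted by start: O, P, R, Q, S, T, U.
P starts after O ends — done with O.
R starts after P ends — done with P.
Q starts before R ends → R and Q overlap.
S starts after R ends — done with R.
S starts after Q ends — done with Q.
T starts after S ends — done with S.
U starts before T ends → T and U overlap.
Overlapping pairs: Q & R, T & U — 2 in total.

2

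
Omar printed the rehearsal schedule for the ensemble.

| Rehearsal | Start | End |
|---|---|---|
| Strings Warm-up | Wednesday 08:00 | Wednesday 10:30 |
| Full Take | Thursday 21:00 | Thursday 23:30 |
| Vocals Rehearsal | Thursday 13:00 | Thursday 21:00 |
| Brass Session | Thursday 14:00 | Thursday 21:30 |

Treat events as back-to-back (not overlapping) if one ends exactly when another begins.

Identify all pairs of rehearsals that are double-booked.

Brass Session & Full Take, Brass Session & Vocals Rehearsal

Sorted by start: Strings Warm-up, Vocals Rehearsal, Brass Session, Full Take.
Vocals Rehearsal starts after Strings Warm-up ends; Strings Warm-up is clear from here.
Brass Session starts before Vocals Rehearsal ends → Vocals Rehearsal and Brass Session overlap.
Full Take starts exactly when Vocals Rehearsal ends (back-to-back, no overlap).
Full Take starts before Brass Session ends → Brass Session and Full Take overlap.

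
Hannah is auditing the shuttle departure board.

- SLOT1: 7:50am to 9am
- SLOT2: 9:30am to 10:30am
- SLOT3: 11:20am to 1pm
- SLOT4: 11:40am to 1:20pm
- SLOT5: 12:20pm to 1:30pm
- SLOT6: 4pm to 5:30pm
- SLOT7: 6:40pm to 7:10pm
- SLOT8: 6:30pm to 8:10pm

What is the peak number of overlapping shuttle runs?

Sweep the timeline, counting +1 at each start and −1 at each end (ends before starts at a tie):
7:50am start SLOT1 → 1
9am end SLOT1 → 0
9:30am start SLOT2 → 1
10:30am end SLOT2 → 0
11:20am start SLOT3 → 1
11:40am start SLOT4 → 2
12:20pm start SLOT5 → 3
1pm end SLOT3 → 2
1:20pm end SLOT4 → 1
1:30pm end SLOT5 → 0
4pm start SLOT6 → 1
5:30pm end SLOT6 → 0
6:30pm start SLOT8 → 1
6:40pm start SLOT7 → 2
7:10pm end SLOT7 → 1
8:10pm end SLOT8 → 0
Peak is 3, at 12:20pm (SLOT3, SLOT4, SLOT5).

3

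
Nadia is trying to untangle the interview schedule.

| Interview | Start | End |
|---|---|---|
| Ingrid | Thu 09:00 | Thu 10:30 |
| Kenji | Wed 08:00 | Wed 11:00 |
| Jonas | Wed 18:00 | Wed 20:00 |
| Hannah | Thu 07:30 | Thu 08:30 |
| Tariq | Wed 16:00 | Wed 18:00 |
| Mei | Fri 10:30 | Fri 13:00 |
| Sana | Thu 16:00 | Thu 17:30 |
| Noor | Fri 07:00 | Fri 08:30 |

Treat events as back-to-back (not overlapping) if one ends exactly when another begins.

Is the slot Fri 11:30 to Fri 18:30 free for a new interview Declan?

Kenji: ends Wed 11:00 at or before Declan starts Fri 11:30 → clear.
Tariq: ends Wed 18:00 at or before Declan starts Fri 11:30 → clear.
Jonas: ends Wed 20:00 at or before Declan starts Fri 11:30 → clear.
Hannah: ends Thu 08:30 at or before Declan starts Fri 11:30 → clear.
Ingrid: ends Thu 10:30 at or before Declan starts Fri 11:30 → clear.
Sana: ends Thu 17:30 at or before Declan starts Fri 11:30 → clear.
Noor: ends Fri 08:30 at or before Declan starts Fri 11:30 → clear.
Mei: starts Fri 10:30 before Declan ends Fri 18:30, and ends Fri 13:00 after Declan starts Fri 11:30 → overlap.
Declan overlaps Mei.

No — it overlaps Mei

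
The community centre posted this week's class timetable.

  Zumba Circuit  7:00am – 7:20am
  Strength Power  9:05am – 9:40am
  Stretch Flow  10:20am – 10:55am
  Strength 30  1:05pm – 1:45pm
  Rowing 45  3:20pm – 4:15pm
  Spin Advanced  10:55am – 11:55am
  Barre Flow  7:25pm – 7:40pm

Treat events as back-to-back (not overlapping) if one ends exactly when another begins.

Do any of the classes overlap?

No

Sorted by start: Zumba Circuit, Strength Power, Stretch Flow, Spin Advanced, Strength 30, Rowing 45, Barre Flow.
Strength Power starts after Zumba Circuit ends; Zumba Circuit is clear from here.
Stretch Flow starts after Strength Power ends; Strength Power is clear from here.
Spin Advanced starts exactly when Stretch Flow ends (back-to-back, no overlap); Stretch Flow is clear from here.
Strength 30 starts after Spin Advanced ends; Spin Advanced is clear from here.
Rowing 45 starts after Strength 30 ends; Strength 30 is clear from here.
Barre Flow starts after Rowing 45 ends.
Every pair is clear; the schedule has no overlaps.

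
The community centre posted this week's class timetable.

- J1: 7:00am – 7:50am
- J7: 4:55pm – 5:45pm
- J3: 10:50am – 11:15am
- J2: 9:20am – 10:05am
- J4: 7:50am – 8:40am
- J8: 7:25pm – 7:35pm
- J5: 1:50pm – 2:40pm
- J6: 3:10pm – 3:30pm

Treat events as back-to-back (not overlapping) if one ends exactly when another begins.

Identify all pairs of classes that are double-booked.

no overlapping pairs

Sorted by start: J1, J4, J2, J3, J5, J6, J7, J8.
J4 starts exactly when J1 ends (back-to-back, no overlap) — done with J1.
J2 starts after J4 ends — done with J4.
J3 starts after J2 ends — done with J2.
J5 starts after J3 ends — done with J3.
J6 starts after J5 ends — done with J5.
J7 starts after J6 ends — done with J6.
J8 starts after J7 ends.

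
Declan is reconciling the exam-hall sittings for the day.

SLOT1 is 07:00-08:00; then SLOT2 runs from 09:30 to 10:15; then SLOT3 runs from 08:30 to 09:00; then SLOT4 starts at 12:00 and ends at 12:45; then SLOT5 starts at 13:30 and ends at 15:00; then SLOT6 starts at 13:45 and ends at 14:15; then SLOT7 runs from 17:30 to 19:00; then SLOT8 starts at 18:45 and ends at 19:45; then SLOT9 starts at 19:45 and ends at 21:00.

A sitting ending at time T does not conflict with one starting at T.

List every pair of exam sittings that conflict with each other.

Two intervals overlap when each starts before the other ends.
Sorted by start: SLOT1, SLOT3, SLOT2, SLOT4, SLOT5, SLOT6, SLOT7, SLOT8, SLOT9.
SLOT3 starts after SLOT1 ends, so nothing later overlaps SLOT1 either.
SLOT2 starts after SLOT3 ends, so nothing later overlaps SLOT3 either.
SLOT4 starts after SLOT2 ends, so nothing later overlaps SLOT2 either.
SLOT5 starts after SLOT4 ends, so nothing later overlaps SLOT4 either.
SLOT6 starts before SLOT5 ends → SLOT5 and SLOT6 overlap.
SLOT7 starts after SLOT5 ends, so nothing later overlaps SLOT5 either.
SLOT7 starts after SLOT6 ends, so nothing later overlaps SLOT6 either.
SLOT8 starts before SLOT7 ends → SLOT7 and SLOT8 overlap.
SLOT9 starts after SLOT7 ends.
SLOT9 starts exactly when SLOT8 ends (back-to-back, no overlap).

SLOT5 & SLOT6, SLOT7 & SLOT8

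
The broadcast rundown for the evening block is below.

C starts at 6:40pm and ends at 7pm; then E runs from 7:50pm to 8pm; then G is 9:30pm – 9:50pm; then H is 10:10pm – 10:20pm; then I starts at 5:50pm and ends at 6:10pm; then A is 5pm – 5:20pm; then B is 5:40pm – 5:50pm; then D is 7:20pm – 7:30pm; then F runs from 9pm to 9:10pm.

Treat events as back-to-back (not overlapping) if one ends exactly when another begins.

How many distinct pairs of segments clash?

0

Sorted by start: A, B, I, C, D, E, F, G, H.
B starts after A ends — done with A.
I starts exactly when B ends (back-to-back, no overlap) — done with B.
C starts after I ends — done with I.
D starts after C ends — done with C.
E starts after D ends — done with D.
F starts after E ends — done with E.
G starts after F ends — done with F.
H starts after G ends.
No pair overlaps.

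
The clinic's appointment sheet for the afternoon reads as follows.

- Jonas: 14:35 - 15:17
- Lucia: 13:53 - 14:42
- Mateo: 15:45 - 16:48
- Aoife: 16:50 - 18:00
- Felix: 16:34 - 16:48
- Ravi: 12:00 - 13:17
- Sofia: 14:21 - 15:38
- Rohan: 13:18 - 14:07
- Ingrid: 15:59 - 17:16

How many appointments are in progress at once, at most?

3

Sweep the timeline, counting +1 at each start and −1 at each end (ends before starts at a tie):
12:00 start Ravi → 1
13:17 end Ravi → 0
13:18 start Rohan → 1
13:53 start Lucia → 2
14:07 end Rohan → 1
14:21 start Sofia → 2
14:35 start Jonas → 3
14:42 end Lucia → 2
15:17 end Jonas → 1
15:38 end Sofia → 0
15:45 start Mateo → 1
15:59 start Ingrid → 2
16:34 start Felix → 3
16:48 end Felix → 2
16:48 end Mateo → 1
16:50 start Aoife → 2
17:16 end Ingrid → 1
18:00 end Aoife → 0
Peak is 3, at 14:35 (Jonas, Lucia, Sofia).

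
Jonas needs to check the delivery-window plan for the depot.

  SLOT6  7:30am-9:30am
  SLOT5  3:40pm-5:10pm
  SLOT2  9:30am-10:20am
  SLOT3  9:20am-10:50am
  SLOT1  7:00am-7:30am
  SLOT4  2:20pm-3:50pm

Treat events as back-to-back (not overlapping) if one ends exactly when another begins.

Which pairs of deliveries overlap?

SLOT2 & SLOT3, SLOT3 & SLOT6, SLOT4 & SLOT5

Two intervals overlap when each starts before the other ends.
Sorted by start: SLOT1, SLOT6, SLOT3, SLOT2, SLOT4, SLOT5.
SLOT6 starts exactly when SLOT1 ends (back-to-back, no overlap), so nothing later overlaps SLOT1 either.
SLOT3 starts before SLOT6 ends → SLOT6 and SLOT3 overlap.
SLOT2 starts exactly when SLOT6 ends (back-to-back, no overlap), so nothing later overlaps SLOT6 either.
SLOT2 starts before SLOT3 ends → SLOT3 and SLOT2 overlap.
SLOT4 starts after SLOT3 ends, so nothing later overlaps SLOT3 either.
SLOT4 starts after SLOT2 ends, so nothing later overlaps SLOT2 either.
SLOT5 starts before SLOT4 ends → SLOT4 and SLOT5 overlap.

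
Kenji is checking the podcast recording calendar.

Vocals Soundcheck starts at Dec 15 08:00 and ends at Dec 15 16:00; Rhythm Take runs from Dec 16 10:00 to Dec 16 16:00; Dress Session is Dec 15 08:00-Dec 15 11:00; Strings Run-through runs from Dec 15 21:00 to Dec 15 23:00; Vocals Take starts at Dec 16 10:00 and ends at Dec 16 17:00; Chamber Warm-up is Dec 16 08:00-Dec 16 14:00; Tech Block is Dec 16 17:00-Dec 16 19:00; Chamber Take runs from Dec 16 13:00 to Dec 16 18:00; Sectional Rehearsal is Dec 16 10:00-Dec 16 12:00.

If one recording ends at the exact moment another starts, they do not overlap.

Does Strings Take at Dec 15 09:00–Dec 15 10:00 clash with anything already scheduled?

Dress Session: starts Dec 15 08:00 before Strings Take ends Dec 15 10:00, and ends Dec 15 11:00 after Strings Take starts Dec 15 09:00 → overlap.
Vocals Soundcheck: starts Dec 15 08:00 before Strings Take ends Dec 15 10:00, and ends Dec 15 16:00 after Strings Take starts Dec 15 09:00 → overlap.
Strings Run-through: starts Dec 15 21:00 at or after Strings Take ends Dec 15 10:00 → clear.
Chamber Warm-up: starts Dec 16 08:00 at or after Strings Take ends Dec 15 10:00 → clear.
Vocals Take: starts Dec 16 10:00 at or after Strings Take ends Dec 15 10:00 → clear.
Rhythm Take: starts Dec 16 10:00 at or after Strings Take ends Dec 15 10:00 → clear.
Sectional Rehearsal: starts Dec 16 10:00 at or after Strings Take ends Dec 15 10:00 → clear.
Chamber Take: starts Dec 16 13:00 at or after Strings Take ends Dec 15 10:00 → clear.
Tech Block: starts Dec 16 17:00 at or after Strings Take ends Dec 15 10:00 → clear.
Strings Take overlaps Dress Session, Vocals Soundcheck.

Yes — it overlaps Dress Session, Vocals Soundcheck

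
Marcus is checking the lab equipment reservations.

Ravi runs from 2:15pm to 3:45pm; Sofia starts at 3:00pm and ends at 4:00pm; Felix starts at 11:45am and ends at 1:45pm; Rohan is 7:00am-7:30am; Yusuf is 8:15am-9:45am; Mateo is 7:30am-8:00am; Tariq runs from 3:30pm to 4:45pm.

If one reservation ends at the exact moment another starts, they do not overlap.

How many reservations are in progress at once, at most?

Sweep the timeline, counting +1 at each start and −1 at each end (ends before starts at a tie):
7:00am start Rohan → 1
7:30am end Rohan → 0
7:30am start Mateo → 1
8:00am end Mateo → 0
8:15am start Yusuf → 1
9:45am end Yusuf → 0
11:45am start Felix → 1
1:45pm end Felix → 0
2:15pm start Ravi → 1
3:00pm start Sofia → 2
3:30pm start Tariq → 3
3:45pm end Ravi → 2
4:00pm end Sofia → 1
4:45pm end Tariq → 0
Peak is 3, at 3:30pm (Ravi, Sofia, Tariq).

3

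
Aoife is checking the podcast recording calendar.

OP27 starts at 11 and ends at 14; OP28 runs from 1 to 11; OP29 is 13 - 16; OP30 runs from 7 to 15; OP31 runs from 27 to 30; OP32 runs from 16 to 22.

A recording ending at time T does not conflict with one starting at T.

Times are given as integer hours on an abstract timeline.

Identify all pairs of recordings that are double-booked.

OP27 & OP29, OP27 & OP30, OP28 & OP30, OP29 & OP30

Sorted by start: OP28, OP30, OP27, OP29, OP32, OP31.
OP30 starts before OP28 ends → OP28 and OP30 overlap.
OP27 starts exactly when OP28 ends (back-to-back, no overlap); OP28 is clear from here.
OP27 starts before OP30 ends → OP30 and OP27 overlap.
OP29 starts before OP30 ends → OP30 and OP29 overlap.
OP32 starts after OP30 ends; OP30 is clear from here.
OP29 starts before OP27 ends → OP27 and OP29 overlap.
OP32 starts after OP27 ends; OP27 is clear from here.
OP32 starts exactly when OP29 ends (back-to-back, no overlap); OP29 is clear from here.
OP31 starts after OP32 ends.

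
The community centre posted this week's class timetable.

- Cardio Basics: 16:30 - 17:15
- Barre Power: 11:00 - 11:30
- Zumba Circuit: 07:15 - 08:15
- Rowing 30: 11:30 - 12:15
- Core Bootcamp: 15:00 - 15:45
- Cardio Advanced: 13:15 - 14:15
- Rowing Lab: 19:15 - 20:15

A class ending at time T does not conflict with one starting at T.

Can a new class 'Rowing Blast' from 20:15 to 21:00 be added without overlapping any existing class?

Yes — the slot is free

Zumba Circuit: ends 08:15 at or before Rowing Blast starts 20:15 → clear.
Barre Power: ends 11:30 at or before Rowing Blast starts 20:15 → clear.
Rowing 30: ends 12:15 at or before Rowing Blast starts 20:15 → clear.
Cardio Advanced: ends 14:15 at or before Rowing Blast starts 20:15 → clear.
Core Bootcamp: ends 15:45 at or before Rowing Blast starts 20:15 → clear.
Cardio Basics: ends 17:15 at or before Rowing Blast starts 20:15 → clear.
Rowing Lab: ends 20:15 at or before Rowing Blast starts 20:15 → clear.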